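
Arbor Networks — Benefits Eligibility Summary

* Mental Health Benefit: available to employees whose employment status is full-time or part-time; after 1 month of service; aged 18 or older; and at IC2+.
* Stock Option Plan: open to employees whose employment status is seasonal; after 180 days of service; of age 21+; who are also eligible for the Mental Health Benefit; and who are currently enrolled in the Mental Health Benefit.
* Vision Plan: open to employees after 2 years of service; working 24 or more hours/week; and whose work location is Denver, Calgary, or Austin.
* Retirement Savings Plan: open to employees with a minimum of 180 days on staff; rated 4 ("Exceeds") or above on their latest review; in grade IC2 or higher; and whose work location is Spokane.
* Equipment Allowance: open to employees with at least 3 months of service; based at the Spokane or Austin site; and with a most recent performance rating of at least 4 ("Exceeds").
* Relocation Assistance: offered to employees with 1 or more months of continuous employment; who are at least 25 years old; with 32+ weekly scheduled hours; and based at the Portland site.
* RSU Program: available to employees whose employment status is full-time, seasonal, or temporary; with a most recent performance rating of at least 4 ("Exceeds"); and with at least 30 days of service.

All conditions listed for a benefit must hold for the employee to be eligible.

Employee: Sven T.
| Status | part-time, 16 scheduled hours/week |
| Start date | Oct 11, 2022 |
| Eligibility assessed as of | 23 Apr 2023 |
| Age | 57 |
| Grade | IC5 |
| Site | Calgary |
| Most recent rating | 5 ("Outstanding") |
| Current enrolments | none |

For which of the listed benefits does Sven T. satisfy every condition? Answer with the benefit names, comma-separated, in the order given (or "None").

Service from Oct 11, 2022 to 23 Apr 2023: 194 days.
Mental Health Benefit — status part-time ✓; service 194 days ≥ 1 month (≈30 days) ✓; age 57 ≥ 18 ✓; grade IC5 ≥ IC2 ✓ → eligible.
Stock Option Plan — status part-time ✗ (requires seasonal) → not eligible.
Vision Plan — service 194 days < 2 years (≈730 days) ✗ → not eligible.
Retirement Savings Plan — service 194 days ≥ 180 days ✓; rating 5 ≥ 4 ✓; grade IC5 ≥ IC2 ✓; site Calgary ✗ (not Spokane) → not eligible.
Equipment Allowance — service 194 days ≥ 3 months (≈90 days) ✓; site Calgary ✗ (not Spokane or Austin) → not eligible.
Relocation Assistance — service 194 days ≥ 1 month (≈30 days) ✓; age 57 ≥ 25 ✓; 16 hrs/wk < 32 ✗ → not eligible.
RSU Program — status part-time ✗ (requires full-time, seasonal, or temporary) → not eligible.

Mental Health Benefit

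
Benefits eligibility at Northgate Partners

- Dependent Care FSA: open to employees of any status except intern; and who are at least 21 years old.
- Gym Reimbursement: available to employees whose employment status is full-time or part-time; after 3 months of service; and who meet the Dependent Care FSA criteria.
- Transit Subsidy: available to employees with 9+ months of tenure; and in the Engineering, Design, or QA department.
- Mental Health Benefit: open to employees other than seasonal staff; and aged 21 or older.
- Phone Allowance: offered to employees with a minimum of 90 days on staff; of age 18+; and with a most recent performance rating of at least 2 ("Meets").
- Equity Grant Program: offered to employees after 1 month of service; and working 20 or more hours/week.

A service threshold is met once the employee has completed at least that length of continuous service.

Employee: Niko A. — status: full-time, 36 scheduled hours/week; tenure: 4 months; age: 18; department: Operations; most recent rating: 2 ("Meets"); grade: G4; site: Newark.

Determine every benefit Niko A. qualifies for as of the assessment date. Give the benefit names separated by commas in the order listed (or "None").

Phone Allowance, Equity Grant Program

Dependent Care FSA — status full-time ✓ (not excluded); age 18 < 21 ✗ → not eligible.
Gym Reimbursement — status full-time ✓; service 4 months ≥ 3 months ✓; not eligible for Dependent Care FSA ✗ → not eligible.
Transit Subsidy — service 4 months < 9 months ✗ → not eligible.
Mental Health Benefit — status full-time ✓ (not excluded); age 18 < 21 ✗ → not eligible.
Phone Allowance — service 4 months ≥ 90 days ✓; age 18 ≥ 18 ✓; rating 2 ≥ 2 ✓ → eligible.
Equity Grant Program — service 4 months ≥ 1 month ✓; 36 hrs/wk ≥ 20 ✓ → eligible.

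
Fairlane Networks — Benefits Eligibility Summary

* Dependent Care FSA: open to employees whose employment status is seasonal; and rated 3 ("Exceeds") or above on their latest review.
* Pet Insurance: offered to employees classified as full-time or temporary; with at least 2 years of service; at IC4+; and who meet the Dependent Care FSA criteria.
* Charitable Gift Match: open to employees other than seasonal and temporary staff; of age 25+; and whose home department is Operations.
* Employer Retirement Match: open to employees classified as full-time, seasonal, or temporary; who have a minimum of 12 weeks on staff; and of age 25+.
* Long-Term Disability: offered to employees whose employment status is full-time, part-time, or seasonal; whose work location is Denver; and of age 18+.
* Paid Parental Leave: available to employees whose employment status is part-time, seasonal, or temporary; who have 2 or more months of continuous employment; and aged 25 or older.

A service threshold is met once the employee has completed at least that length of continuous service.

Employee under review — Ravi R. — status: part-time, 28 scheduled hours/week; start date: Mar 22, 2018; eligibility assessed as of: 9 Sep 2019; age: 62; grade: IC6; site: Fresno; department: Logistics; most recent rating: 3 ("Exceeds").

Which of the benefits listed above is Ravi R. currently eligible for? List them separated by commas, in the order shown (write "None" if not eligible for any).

Service from Mar 22, 2018 to 9 Sep 2019: 536 days.
Dependent Care FSA — status part-time ✗ (requires seasonal) → not eligible.
Pet Insurance — status part-time ✗ (requires full-time or temporary) → not eligible.
Charitable Gift Match — status part-time ✓ (not excluded); age 62 ≥ 25 ✓; dept Logistics ✗ → not eligible.
Employer Retirement Match — status part-time ✗ (requires full-time, seasonal, or temporary) → not eligible.
Long-Term Disability — status part-time ✓; site Fresno ✗ (not Denver) → not eligible.
Paid Parental Leave — status part-time ✓; service 536 days ≥ 2 months (≈60 days) ✓; age 62 ≥ 25 ✓ → eligible.

Paid Parental Leave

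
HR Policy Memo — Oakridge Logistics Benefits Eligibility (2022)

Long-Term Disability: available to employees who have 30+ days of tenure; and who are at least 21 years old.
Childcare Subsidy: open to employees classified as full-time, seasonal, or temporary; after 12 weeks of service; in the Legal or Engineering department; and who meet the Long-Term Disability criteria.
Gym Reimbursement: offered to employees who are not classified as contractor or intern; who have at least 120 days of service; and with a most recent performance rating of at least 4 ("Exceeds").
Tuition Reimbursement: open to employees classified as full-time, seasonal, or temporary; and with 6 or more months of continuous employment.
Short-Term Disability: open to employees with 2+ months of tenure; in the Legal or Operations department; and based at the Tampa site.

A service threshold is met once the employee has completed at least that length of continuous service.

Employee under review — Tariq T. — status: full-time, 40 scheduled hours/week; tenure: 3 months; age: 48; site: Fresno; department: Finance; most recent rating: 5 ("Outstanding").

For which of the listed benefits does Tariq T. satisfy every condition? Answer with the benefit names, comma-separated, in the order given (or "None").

Long-Term Disability

Long-Term Disability — service 3 months ≥ 30 days ✓; age 48 ≥ 21 ✓ → eligible.
Childcare Subsidy — status full-time ✓; service 3 months ≥ 12 weeks (≈84 days) ✓; dept Finance ✗ → not eligible.
Gym Reimbursement — status full-time ✓ (not excluded); service 3 months < 120 days ✗ → not eligible.
Tuition Reimbursement — status full-time ✓; service 3 months < 6 months ✗ → not eligible.
Short-Term Disability — service 3 months ≥ 2 months ✓; dept Finance ✗ → not eligible.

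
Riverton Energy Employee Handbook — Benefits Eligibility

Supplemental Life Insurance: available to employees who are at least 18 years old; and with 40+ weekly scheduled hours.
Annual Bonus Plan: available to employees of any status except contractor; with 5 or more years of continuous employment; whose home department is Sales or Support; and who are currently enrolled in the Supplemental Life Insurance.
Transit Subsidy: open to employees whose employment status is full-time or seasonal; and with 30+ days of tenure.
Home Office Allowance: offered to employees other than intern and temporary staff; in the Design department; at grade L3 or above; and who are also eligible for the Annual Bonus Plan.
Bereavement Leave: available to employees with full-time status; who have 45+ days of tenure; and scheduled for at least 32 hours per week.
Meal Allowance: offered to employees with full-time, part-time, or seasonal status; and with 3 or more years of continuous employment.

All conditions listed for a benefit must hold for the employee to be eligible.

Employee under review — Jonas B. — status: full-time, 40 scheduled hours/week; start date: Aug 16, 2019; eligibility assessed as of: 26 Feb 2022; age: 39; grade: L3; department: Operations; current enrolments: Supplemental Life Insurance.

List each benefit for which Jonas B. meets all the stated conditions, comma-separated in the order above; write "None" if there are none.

Supplemental Life Insurance, Transit Subsidy, Bereavement Leave

Service from Aug 16, 2019 to 26 Feb 2022: 925 days.
Supplemental Life Insurance — age 39 ≥ 18 ✓; 40 hrs/wk ≥ 40 ✓ → eligible.
Annual Bonus Plan — status full-time ✓ (not excluded); service 925 days < 5 years (≈1825 days) ✗ → not eligible.
Transit Subsidy — status full-time ✓; service 925 days ≥ 30 days ✓ → eligible.
Home Office Allowance — status full-time ✓ (not excluded); dept Operations ✗ → not eligible.
Bereavement Leave — status full-time ✓; service 925 days ≥ 45 days ✓; 40 hrs/wk ≥ 32 ✓ → eligible.
Meal Allowance — status full-time ✓; service 925 days < 3 years (≈1095 days) ✗ → not eligible.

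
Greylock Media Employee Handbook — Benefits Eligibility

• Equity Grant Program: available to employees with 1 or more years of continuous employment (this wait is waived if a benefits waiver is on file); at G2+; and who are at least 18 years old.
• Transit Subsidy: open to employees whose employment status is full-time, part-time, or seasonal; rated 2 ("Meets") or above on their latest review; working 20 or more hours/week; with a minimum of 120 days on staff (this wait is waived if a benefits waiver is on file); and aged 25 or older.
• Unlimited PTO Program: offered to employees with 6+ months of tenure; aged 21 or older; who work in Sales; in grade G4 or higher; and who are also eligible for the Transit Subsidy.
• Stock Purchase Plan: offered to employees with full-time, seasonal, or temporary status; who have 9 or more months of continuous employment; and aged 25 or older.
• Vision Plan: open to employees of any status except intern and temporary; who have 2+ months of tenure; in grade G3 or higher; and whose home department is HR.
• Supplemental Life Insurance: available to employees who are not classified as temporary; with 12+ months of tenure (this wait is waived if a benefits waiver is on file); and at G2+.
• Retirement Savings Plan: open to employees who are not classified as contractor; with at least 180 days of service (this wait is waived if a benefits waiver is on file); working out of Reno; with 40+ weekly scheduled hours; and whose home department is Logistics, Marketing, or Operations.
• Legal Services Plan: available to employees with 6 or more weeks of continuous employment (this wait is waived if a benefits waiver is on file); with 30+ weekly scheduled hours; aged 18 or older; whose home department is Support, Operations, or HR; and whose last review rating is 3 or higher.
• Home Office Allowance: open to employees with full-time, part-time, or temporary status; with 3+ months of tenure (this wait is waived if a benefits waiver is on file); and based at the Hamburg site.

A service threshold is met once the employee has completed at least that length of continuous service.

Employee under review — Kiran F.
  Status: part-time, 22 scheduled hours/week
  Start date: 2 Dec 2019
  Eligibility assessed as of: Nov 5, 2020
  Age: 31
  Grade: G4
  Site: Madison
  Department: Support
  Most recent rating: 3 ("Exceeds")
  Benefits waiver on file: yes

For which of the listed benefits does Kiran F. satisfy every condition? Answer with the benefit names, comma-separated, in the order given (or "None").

Equity Grant Program, Transit Subsidy, Supplemental Life Insurance

Service from 2 Dec 2019 to Nov 5, 2020: 339 days.
Equity Grant Program — benefits waiver on file ✓; grade G4 ≥ G2 ✓; age 31 ≥ 18 ✓ → eligible.
Transit Subsidy — status part-time ✓; rating 3 ≥ 2 ✓; 22 hrs/wk ≥ 20 ✓; benefits waiver on file ✓; age 31 ≥ 25 ✓ → eligible.
Unlimited PTO Program — service 339 days ≥ 6 months (≈180 days) ✓; age 31 ≥ 21 ✓; dept Support ✗ → not eligible.
Stock Purchase Plan — status part-time ✗ (requires full-time, seasonal, or temporary) → not eligible.
Vision Plan — status part-time ✓ (not excluded); service 339 days ≥ 2 months (≈60 days) ✓; grade G4 ≥ G3 ✓; dept Support ✗ → not eligible.
Supplemental Life Insurance — status part-time ✓ (not excluded); benefits waiver on file ✓; grade G4 ≥ G2 ✓ → eligible.
Retirement Savings Plan — status part-time ✓ (not excluded); benefits waiver on file ✓; site Madison ✗ (not Reno) → not eligible.
Legal Services Plan — benefits waiver on file ✓; 22 hrs/wk < 30 ✗ → not eligible.
Home Office Allowance — status part-time ✓; benefits waiver on file ✓; site Madison ✗ (not Hamburg) → not eligible.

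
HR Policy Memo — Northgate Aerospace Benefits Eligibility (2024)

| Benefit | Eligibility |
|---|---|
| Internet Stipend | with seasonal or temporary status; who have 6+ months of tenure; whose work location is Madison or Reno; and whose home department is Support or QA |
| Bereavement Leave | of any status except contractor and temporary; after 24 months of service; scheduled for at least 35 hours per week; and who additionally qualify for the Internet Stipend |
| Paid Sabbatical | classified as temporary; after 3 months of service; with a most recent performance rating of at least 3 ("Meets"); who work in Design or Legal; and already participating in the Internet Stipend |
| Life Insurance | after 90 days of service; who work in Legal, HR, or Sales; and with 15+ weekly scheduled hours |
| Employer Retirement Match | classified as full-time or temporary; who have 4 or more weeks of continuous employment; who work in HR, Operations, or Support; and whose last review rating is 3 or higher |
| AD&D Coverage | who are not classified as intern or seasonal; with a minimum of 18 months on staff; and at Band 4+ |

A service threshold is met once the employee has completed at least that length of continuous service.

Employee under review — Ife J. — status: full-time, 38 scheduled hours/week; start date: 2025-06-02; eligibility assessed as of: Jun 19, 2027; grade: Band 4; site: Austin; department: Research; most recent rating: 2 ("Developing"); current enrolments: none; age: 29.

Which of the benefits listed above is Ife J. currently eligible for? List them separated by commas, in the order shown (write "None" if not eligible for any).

AD&D Coverage

Service from 2025-06-02 to Jun 19, 2027: 747 days.
Internet Stipend — status full-time ✗ (requires seasonal or temporary) → not eligible.
Bereavement Leave — status full-time ✓ (not excluded); service 747 days ≥ 24 months (≈720 days) ✓; 38 hrs/wk ≥ 35 ✓; not eligible for Internet Stipend ✗ → not eligible.
Paid Sabbatical — status full-time ✗ (requires temporary) → not eligible.
Life Insurance — service 747 days ≥ 90 days ✓; dept Research ✗ → not eligible.
Employer Retirement Match — status full-time ✓; service 747 days ≥ 4 weeks (≈28 days) ✓; dept Research ✗ → not eligible.
AD&D Coverage — status full-time ✓ (not excluded); service 747 days ≥ 18 months (≈540 days) ✓; grade Band 4 ≥ Band 4 ✓ → eligible.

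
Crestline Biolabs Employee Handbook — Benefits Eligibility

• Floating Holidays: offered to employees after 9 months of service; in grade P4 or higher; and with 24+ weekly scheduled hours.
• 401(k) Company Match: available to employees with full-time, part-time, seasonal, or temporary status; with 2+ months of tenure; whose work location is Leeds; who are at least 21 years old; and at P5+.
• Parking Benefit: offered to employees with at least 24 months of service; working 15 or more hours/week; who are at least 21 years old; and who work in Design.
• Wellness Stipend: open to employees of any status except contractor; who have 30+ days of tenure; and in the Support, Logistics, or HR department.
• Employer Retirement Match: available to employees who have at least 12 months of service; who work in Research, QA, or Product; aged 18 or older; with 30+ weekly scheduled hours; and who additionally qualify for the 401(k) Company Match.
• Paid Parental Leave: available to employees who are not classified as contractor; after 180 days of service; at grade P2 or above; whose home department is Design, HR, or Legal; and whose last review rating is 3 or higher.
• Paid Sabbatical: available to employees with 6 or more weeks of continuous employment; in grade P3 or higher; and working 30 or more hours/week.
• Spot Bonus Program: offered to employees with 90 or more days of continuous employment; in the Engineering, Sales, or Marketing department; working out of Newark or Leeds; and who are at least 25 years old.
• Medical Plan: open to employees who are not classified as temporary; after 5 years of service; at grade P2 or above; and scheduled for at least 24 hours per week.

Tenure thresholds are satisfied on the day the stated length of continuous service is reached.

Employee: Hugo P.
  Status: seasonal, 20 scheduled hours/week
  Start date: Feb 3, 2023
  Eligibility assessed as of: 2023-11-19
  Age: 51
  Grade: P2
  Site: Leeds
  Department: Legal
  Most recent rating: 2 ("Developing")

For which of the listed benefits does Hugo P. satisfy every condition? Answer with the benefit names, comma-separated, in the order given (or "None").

Service from Feb 3, 2023 to 2023-11-19: 289 days.
Floating Holidays — service 289 days ≥ 9 months (≈270 days) ✓; grade P2 < P4 ✗ → not eligible.
401(k) Company Match — status seasonal ✓; service 289 days ≥ 2 months (≈60 days) ✓; site Leeds ✓; age 51 ≥ 21 ✓; grade P2 < P5 ✗ → not eligible.
Parking Benefit — service 289 days < 24 months (≈720 days) ✗ → not eligible.
Wellness Stipend — status seasonal ✓ (not excluded); service 289 days ≥ 30 days ✓; dept Legal ✗ → not eligible.
Employer Retirement Match — service 289 days < 12 months (≈360 days) ✗ → not eligible.
Paid Parental Leave — status seasonal ✓ (not excluded); service 289 days ≥ 180 days ✓; grade P2 ≥ P2 ✓; dept Legal ✓; rating 2 < 3 ✗ → not eligible.
Paid Sabbatical — service 289 days ≥ 6 weeks (≈42 days) ✓; grade P2 < P3 ✗ → not eligible.
Spot Bonus Program — service 289 days ≥ 90 days ✓; dept Legal ✗ → not eligible.
Medical Plan — status seasonal ✓ (not excluded); service 289 days < 5 years (≈1825 days) ✗ → not eligible.

None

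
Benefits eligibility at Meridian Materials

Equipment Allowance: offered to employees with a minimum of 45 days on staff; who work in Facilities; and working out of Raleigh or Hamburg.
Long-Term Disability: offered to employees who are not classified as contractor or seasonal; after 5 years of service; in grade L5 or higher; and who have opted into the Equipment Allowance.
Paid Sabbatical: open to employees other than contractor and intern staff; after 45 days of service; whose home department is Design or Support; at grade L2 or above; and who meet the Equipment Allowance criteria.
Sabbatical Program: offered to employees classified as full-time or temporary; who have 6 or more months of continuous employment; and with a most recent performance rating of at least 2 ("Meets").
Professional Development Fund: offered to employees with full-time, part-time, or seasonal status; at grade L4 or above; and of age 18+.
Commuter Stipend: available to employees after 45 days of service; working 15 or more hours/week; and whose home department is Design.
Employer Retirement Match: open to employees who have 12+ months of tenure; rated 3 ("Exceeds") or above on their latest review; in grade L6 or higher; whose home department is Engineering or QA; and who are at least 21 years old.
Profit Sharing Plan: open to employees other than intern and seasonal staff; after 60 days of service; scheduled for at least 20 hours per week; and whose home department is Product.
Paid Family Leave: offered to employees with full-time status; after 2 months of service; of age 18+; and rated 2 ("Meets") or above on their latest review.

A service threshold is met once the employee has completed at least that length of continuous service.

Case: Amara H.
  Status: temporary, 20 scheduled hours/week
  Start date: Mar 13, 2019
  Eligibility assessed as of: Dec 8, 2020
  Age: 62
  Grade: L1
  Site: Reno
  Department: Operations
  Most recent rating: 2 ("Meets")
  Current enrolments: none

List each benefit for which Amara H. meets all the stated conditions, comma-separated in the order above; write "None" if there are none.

Service from Mar 13, 2019 to Dec 8, 2020: 636 days.
Equipment Allowance — service 636 days ≥ 45 days ✓; dept Operations ✗ → not eligible.
Long-Term Disability — status temporary ✓ (not excluded); service 636 days < 5 years (≈1825 days) ✗ → not eligible.
Paid Sabbatical — status temporary ✓ (not excluded); service 636 days ≥ 45 days ✓; dept Operations ✗ → not eligible.
Sabbatical Program — status temporary ✓; service 636 days ≥ 6 months (≈180 days) ✓; rating 2 ≥ 2 ✓ → eligible.
Professional Development Fund — status temporary ✗ (requires full-time, part-time, or seasonal) → not eligible.
Commuter Stipend — service 636 days ≥ 45 days ✓; 20 hrs/wk ≥ 15 ✓; dept Operations ✗ → not eligible.
Employer Retirement Match — service 636 days ≥ 12 months (≈360 days) ✓; rating 2 < 3 ✗ → not eligible.
Profit Sharing Plan — status temporary ✓ (not excluded); service 636 days ≥ 60 days ✓; 20 hrs/wk ≥ 20 ✓; dept Operations ✗ → not eligible.
Paid Family Leave — status temporary ✗ (requires full-time) → not eligible.

Sabbatical Program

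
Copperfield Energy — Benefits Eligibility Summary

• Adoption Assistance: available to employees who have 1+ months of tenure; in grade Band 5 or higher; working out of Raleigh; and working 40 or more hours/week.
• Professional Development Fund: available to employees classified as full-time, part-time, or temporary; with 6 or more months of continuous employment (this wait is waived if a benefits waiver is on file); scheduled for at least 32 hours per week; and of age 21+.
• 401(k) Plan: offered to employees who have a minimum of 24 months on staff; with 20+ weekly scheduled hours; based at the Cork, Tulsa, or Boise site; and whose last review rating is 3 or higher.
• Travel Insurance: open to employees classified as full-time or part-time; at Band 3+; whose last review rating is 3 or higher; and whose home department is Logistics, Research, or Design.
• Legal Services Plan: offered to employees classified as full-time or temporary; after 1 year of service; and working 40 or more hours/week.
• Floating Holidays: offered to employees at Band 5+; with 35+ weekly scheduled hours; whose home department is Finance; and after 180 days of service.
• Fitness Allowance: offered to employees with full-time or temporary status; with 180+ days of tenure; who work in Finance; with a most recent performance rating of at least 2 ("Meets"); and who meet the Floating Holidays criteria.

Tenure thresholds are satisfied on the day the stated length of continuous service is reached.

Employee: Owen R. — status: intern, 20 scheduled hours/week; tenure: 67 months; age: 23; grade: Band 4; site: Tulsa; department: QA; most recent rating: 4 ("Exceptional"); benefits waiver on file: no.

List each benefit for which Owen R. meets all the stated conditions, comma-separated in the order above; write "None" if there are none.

Adoption Assistance — service 67 months ≥ 1 month ✓; grade Band 4 < Band 5 ✗ → not eligible.
Professional Development Fund — status intern ✗ (requires full-time, part-time, or temporary) → not eligible.
401(k) Plan — service 67 months ≥ 24 months ✓; 20 hrs/wk ≥ 20 ✓; site Tulsa ✓; rating 4 ≥ 3 ✓ → eligible.
Travel Insurance — status intern ✗ (requires full-time or part-time) → not eligible.
Legal Services Plan — status intern ✗ (requires full-time or temporary) → not eligible.
Floating Holidays — grade Band 4 < Band 5 ✗ → not eligible.
Fitness Allowance — status intern ✗ (requires full-time or temporary) → not eligible.

401(k) Plan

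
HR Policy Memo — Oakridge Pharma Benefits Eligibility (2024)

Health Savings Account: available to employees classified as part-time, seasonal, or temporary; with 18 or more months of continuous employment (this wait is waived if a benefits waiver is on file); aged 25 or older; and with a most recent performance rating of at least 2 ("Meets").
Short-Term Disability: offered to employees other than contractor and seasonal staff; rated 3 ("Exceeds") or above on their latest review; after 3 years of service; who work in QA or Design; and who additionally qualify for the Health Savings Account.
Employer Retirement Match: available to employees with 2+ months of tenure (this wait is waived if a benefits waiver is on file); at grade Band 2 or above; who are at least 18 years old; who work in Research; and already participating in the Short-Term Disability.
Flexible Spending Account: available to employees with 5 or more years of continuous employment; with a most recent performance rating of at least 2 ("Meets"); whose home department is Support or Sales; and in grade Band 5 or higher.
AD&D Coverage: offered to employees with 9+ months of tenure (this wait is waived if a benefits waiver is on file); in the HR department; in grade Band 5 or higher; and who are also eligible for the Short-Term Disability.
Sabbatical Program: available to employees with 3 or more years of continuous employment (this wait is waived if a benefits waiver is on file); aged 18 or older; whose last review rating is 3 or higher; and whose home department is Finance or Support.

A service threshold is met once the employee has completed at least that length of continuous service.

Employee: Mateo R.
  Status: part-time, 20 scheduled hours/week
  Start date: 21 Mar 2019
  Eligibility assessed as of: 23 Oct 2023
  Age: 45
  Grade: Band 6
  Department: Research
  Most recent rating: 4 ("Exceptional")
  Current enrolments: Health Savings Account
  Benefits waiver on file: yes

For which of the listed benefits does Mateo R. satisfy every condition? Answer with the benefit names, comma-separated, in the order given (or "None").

Service from 21 Mar 2019 to 23 Oct 2023: 1677 days.
Health Savings Account — status part-time ✓; benefits waiver on file ✓; age 45 ≥ 25 ✓; rating 4 ≥ 2 ✓ → eligible.
Short-Term Disability — status part-time ✓ (not excluded); rating 4 ≥ 3 ✓; service 1677 days ≥ 3 years (≈1095 days) ✓; dept Research ✗ → not eligible.
Employer Retirement Match — benefits waiver on file ✓; grade Band 6 ≥ Band 2 ✓; age 45 ≥ 18 ✓; dept Research ✓; not enrolled in Short-Term Disability ✗ → not eligible.
Flexible Spending Account — service 1677 days < 5 years (≈1825 days) ✗ → not eligible.
AD&D Coverage — benefits waiver on file ✓; dept Research ✗ → not eligible.
Sabbatical Program — benefits waiver on file ✓; age 45 ≥ 18 ✓; rating 4 ≥ 3 ✓; dept Research ✗ → not eligible.

Health Savings Account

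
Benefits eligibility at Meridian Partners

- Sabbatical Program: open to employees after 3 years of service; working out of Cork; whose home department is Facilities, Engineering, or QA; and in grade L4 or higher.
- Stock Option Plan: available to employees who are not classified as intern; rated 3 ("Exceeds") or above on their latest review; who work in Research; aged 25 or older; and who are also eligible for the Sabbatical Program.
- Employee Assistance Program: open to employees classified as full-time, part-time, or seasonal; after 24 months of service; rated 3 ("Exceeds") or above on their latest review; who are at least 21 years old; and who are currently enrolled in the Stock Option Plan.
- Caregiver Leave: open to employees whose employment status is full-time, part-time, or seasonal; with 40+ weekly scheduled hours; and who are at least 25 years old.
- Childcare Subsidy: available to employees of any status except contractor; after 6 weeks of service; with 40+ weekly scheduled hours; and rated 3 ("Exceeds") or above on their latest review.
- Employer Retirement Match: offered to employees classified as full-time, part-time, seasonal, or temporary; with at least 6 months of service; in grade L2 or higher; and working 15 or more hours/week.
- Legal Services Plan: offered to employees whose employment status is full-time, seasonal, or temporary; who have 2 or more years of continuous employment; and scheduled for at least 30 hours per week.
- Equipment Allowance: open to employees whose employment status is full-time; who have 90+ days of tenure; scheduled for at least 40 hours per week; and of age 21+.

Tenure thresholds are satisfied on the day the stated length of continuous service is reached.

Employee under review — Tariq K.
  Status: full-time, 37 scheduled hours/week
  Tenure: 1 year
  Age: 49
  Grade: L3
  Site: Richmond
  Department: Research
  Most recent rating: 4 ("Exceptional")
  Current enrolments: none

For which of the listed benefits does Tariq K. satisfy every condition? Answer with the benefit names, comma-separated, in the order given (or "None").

Sabbatical Program — service 1 year < 3 years ✗ → not eligible.
Stock Option Plan — status full-time ✓ (not excluded); rating 4 ≥ 3 ✓; dept Research ✓; age 49 ≥ 25 ✓; not eligible for Sabbatical Program ✗ → not eligible.
Employee Assistance Program — status full-time ✓; service 1 year < 24 months (≈720 days) ✗ → not eligible.
Caregiver Leave — status full-time ✓; 37 hrs/wk < 40 ✗ → not eligible.
Childcare Subsidy — status full-time ✓ (not excluded); service 1 year ≥ 6 weeks (≈42 days) ✓; 37 hrs/wk < 40 ✗ → not eligible.
Employer Retirement Match — status full-time ✓; service 1 year ≥ 6 months (≈180 days) ✓; grade L3 ≥ L2 ✓; 37 hrs/wk ≥ 15 ✓ → eligible.
Legal Services Plan — status full-time ✓; service 1 year < 2 years ✗ → not eligible.
Equipment Allowance — status full-time ✓; service 1 year ≥ 90 days ✓; 37 hrs/wk < 40 ✗ → not eligible.

Employer Retirement Match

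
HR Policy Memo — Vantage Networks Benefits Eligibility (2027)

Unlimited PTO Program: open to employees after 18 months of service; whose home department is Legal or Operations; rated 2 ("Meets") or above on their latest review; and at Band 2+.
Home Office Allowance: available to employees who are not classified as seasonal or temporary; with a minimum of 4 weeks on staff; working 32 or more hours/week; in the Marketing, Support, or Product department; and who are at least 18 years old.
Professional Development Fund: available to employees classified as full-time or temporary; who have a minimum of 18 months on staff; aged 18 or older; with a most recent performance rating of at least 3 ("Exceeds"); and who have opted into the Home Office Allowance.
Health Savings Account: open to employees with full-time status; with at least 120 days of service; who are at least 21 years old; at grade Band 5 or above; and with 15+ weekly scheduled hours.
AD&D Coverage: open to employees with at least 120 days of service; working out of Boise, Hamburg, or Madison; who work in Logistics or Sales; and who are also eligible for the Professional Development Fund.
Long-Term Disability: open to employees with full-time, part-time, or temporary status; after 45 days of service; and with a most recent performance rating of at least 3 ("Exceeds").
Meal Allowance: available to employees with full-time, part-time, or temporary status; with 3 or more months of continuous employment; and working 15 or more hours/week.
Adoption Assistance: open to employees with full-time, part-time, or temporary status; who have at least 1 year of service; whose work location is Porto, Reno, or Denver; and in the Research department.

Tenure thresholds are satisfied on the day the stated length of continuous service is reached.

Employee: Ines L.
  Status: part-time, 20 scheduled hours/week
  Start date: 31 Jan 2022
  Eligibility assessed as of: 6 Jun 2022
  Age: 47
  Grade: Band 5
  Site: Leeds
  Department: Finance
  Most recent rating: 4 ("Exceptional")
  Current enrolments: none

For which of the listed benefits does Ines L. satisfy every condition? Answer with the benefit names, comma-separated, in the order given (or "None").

Long-Term Disability, Meal Allowance

Service from 31 Jan 2022 to 6 Jun 2022: 126 days.
Unlimited PTO Program — service 126 days < 18 months (≈540 days) ✗ → not eligible.
Home Office Allowance — status part-time ✓ (not excluded); service 126 days ≥ 4 weeks (≈28 days) ✓; 20 hrs/wk < 32 ✗ → not eligible.
Professional Development Fund — status part-time ✗ (requires full-time or temporary) → not eligible.
Health Savings Account — status part-time ✗ (requires full-time) → not eligible.
AD&D Coverage — service 126 days ≥ 120 days ✓; site Leeds ✗ (not Boise, Hamburg, or Madison) → not eligible.
Long-Term Disability — status part-time ✓; service 126 days ≥ 45 days ✓; rating 4 ≥ 3 ✓ → eligible.
Meal Allowance — status part-time ✓; service 126 days ≥ 3 months (≈90 days) ✓; 20 hrs/wk ≥ 15 ✓ → eligible.
Adoption Assistance — status part-time ✓; service 126 days < 1 year (≈365 days) ✗ → not eligible.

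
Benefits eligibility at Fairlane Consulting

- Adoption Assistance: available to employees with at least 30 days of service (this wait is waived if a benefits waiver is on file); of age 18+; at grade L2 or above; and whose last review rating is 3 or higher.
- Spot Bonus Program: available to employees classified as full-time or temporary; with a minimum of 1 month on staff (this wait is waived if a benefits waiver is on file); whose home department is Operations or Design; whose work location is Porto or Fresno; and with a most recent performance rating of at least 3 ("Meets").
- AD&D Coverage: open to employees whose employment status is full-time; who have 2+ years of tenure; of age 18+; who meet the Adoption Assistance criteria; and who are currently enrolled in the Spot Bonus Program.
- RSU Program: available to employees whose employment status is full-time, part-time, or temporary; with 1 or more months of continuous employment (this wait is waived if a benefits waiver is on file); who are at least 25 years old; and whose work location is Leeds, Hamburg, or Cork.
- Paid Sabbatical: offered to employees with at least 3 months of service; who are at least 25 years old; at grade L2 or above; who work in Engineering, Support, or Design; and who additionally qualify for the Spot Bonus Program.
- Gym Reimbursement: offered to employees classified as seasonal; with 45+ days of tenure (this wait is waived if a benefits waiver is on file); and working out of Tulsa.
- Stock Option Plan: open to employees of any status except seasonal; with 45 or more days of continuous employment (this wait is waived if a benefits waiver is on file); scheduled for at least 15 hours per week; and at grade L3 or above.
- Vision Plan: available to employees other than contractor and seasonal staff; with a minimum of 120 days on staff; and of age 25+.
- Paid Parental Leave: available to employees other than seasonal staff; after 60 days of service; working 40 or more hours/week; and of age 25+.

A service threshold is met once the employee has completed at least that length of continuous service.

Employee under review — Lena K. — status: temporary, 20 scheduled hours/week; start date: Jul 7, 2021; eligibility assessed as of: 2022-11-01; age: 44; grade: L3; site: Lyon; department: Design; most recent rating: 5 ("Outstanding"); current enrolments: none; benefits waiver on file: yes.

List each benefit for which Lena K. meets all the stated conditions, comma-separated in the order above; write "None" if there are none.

Service from Jul 7, 2021 to 2022-11-01: 482 days.
Adoption Assistance — benefits waiver on file ✓; age 44 ≥ 18 ✓; grade L3 ≥ L2 ✓; rating 5 ≥ 3 ✓ → eligible.
Spot Bonus Program — status temporary ✓; benefits waiver on file ✓; dept Design ✓; site Lyon ✗ (not Porto or Fresno) → not eligible.
AD&D Coverage — status temporary ✗ (requires full-time) → not eligible.
RSU Program — status temporary ✓; benefits waiver on file ✓; age 44 ≥ 25 ✓; site Lyon ✗ (not Leeds, Hamburg, or Cork) → not eligible.
Paid Sabbatical — service 482 days ≥ 3 months (≈90 days) ✓; age 44 ≥ 25 ✓; grade L3 ≥ L2 ✓; dept Design ✓; not eligible for Spot Bonus Program ✗ → not eligible.
Gym Reimbursement — status temporary ✗ (requires seasonal) → not eligible.
Stock Option Plan — status temporary ✓ (not excluded); benefits waiver on file ✓; 20 hrs/wk ≥ 15 ✓; grade L3 ≥ L3 ✓ → eligible.
Vision Plan — status temporary ✓ (not excluded); service 482 days ≥ 120 days ✓; age 44 ≥ 25 ✓ → eligible.
Paid Parental Leave — status temporary ✓ (not excluded); service 482 days ≥ 60 days ✓; 20 hrs/wk < 40 ✗ → not eligible.

Adoption Assistance, Stock Option Plan, Vision Plan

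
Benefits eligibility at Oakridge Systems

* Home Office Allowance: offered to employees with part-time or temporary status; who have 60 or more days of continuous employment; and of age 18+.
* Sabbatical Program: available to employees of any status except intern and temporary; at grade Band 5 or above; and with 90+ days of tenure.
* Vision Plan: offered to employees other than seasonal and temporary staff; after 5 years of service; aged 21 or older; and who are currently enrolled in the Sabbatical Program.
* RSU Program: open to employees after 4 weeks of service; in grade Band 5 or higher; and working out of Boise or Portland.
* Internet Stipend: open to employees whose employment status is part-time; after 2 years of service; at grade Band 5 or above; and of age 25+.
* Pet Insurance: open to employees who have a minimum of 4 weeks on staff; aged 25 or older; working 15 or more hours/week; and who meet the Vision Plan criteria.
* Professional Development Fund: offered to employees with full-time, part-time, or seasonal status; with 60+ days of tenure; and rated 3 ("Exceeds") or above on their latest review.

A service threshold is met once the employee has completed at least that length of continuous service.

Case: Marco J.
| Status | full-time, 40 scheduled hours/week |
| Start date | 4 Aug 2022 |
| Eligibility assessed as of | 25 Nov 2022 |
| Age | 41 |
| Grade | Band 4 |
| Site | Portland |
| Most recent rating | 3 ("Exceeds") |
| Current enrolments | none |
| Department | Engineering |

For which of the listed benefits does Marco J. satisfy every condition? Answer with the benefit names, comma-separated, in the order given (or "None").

Professional Development Fund

Service from 4 Aug 2022 to 25 Nov 2022: 113 days.
Home Office Allowance — status full-time ✗ (requires part-time or temporary) → not eligible.
Sabbatical Program — status full-time ✓ (not excluded); grade Band 4 < Band 5 ✗ → not eligible.
Vision Plan — status full-time ✓ (not excluded); service 113 days < 5 years (≈1825 days) ✗ → not eligible.
RSU Program — service 113 days ≥ 4 weeks (≈28 days) ✓; grade Band 4 < Band 5 ✗ → not eligible.
Internet Stipend — status full-time ✗ (requires part-time) → not eligible.
Pet Insurance — service 113 days ≥ 4 weeks (≈28 days) ✓; age 41 ≥ 25 ✓; 40 hrs/wk ≥ 15 ✓; not eligible for Vision Plan ✗ → not eligible.
Professional Development Fund — status full-time ✓; service 113 days ≥ 60 days ✓; rating 3 ≥ 3 ✓ → eligible.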